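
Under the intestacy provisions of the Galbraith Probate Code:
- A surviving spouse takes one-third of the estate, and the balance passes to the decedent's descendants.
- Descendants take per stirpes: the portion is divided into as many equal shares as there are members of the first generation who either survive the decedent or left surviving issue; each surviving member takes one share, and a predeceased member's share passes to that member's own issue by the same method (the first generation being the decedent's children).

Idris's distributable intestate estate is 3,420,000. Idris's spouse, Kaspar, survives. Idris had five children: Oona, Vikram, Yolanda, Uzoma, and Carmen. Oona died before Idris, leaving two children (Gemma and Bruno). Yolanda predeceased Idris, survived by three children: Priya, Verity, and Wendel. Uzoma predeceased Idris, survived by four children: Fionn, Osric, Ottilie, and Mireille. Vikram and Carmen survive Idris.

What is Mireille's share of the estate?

Mireille receives 114,000.

Kaspar takes one-third of 3,420,000 = 1,140,000. The remaining 2,280,000 passes to the descendants.
The descendants' portion (2,280,000) is divided into 5 shares of 456,000: Vikram and Carmen each take 456,000; Oona's 456,000 share passes to Oona's issue; Yolanda's 456,000 share passes to Yolanda's issue; Uzoma's 456,000 share passes to Uzoma's issue.
Oona's share (456,000) is divided into 2 shares of 228,000: Gemma and Bruno each take 228,000.
Yolanda's share (456,000) is divided into 3 shares of 152,000: Priya, Verity, and Wendel each take 152,000.
Uzoma's share (456,000) is divided into 4 shares of 114,000: Fionn, Osric, Ottilie, and Mireille each take 114,000.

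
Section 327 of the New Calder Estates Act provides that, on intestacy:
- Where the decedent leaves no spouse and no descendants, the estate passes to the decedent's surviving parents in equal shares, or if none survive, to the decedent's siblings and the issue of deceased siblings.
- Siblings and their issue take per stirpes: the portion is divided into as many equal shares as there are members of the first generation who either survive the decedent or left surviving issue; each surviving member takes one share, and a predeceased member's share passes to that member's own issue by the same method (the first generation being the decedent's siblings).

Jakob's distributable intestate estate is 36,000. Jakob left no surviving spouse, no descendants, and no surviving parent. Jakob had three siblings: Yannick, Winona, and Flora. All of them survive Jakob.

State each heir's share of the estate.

Yannick: 12,000; Winona: 12,000; Flora: 12,000

The entire 36,000 passes to the siblings and their issue.
That amount (36,000) is divided into 3 shares of 12,000: Yannick, Winona, and Flora each take 12,000.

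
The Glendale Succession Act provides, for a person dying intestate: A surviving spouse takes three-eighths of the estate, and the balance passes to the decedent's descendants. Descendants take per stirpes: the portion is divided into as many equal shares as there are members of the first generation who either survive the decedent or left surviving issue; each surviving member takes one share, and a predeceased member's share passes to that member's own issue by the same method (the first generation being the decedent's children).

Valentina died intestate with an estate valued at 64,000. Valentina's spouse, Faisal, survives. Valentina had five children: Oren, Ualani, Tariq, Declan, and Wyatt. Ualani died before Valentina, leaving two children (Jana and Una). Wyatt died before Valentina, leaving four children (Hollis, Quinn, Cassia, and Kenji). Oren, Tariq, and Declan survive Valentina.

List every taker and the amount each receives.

Faisal takes three-eighths of 64,000 = 24,000. The remaining 40,000 passes to the descendants.
The descendants' portion (40,000) is divided into 5 shares of 8,000: Oren, Tariq, and Declan each take 8,000; Ualani's 8,000 share passes to Ualani's issue; Wyatt's 8,000 share passes to Wyatt's issue.
Ualani's share (8,000) is divided into 2 shares of 4,000: Jana and Una each take 4,000.
Wyatt's share (8,000) is divided into 4 shares of 2,000: Hollis, Quinn, Cassia, and Kenji each take 2,000.

Faisal: 24,000; Oren: 8,000; Jana: 4,000; Una: 4,000; Tariq: 8,000; Declan: 8,000; Hollis: 2,000; Quinn: 2,000; Cassia: 2,000; Kenji: 2,000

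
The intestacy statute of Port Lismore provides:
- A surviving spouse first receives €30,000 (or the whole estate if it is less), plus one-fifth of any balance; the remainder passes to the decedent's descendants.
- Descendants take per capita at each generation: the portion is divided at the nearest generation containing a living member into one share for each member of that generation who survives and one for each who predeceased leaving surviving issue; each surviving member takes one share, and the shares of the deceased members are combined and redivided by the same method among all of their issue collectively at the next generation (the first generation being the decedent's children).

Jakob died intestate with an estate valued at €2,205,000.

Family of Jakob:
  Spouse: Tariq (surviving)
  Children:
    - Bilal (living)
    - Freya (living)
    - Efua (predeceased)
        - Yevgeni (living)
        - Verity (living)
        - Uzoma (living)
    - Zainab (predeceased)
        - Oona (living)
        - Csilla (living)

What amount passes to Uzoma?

Uzoma receives €174,000.

Tariq first takes €30,000, leaving a balance of €2,175,000. Tariq then takes one-fifth of the balance (€435,000), for a total of €465,000. The remaining €1,740,000 passes to the descendants.
The descendants' portion (€1,740,000) is divided at the children's generation into 4 shares of €435,000. Bilal and Freya each take €435,000. The 2 shares of the deceased (Efua and Zainab) are combined into a pool of €870,000.
That pool (€870,000) is divided at the grandchildren's generation equally among Yevgeni, Verity, Uzoma, Oona, and Csilla: €174,000 each.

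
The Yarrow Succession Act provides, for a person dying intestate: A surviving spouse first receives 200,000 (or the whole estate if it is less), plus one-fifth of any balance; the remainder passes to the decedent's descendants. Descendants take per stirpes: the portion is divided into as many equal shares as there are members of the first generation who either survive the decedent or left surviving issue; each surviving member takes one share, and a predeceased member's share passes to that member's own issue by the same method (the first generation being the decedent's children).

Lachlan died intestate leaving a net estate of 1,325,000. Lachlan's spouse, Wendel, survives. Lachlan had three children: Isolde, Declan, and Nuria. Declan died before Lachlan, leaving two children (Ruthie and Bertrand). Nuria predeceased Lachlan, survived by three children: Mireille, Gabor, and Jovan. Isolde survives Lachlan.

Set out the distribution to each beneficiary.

Wendel first takes 200,000, leaving a balance of 1,125,000. Wendel then takes one-fifth of the balance (225,000), for a total of 425,000. The remaining 900,000 passes to the descendants.
The descendants' portion (900,000) is divided into 3 shares of 300,000: Isolde takes 300,000; Declan's 300,000 share passes to Declan's issue; Nuria's 300,000 share passes to Nuria's issue.
Declan's share (300,000) is divided into 2 shares of 150,000: Ruthie and Bertrand each take 150,000.
Nuria's share (300,000) is divided into 3 shares of 100,000: Mireille, Gabor, and Jovan each take 100,000.

Wendel: 425,000; Isolde: 300,000; Ruthie: 150,000; Bertrand: 150,000; Mireille: 100,000; Gabor: 100,000; Jovan: 100,000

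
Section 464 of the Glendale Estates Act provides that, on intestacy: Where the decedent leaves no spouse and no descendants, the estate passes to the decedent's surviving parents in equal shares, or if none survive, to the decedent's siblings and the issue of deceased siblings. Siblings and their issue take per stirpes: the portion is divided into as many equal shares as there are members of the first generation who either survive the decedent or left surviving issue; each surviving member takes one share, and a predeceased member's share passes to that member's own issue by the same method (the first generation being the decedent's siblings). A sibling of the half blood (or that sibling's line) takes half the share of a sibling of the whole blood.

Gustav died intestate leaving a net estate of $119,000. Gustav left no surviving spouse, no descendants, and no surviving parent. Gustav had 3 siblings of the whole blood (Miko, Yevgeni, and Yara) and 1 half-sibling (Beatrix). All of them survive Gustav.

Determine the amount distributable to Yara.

The entire $119,000 passes to the siblings and their issue.
Counting each half-blood sibling's line as half a unit, there are 7/2 units in $119,000, so one unit is $34,000. Whole-blood lines (Miko, Yevgeni, and Yara) take $34,000 each; half-blood lines (Beatrix) take $17,000 each.

Yara receives $34,000.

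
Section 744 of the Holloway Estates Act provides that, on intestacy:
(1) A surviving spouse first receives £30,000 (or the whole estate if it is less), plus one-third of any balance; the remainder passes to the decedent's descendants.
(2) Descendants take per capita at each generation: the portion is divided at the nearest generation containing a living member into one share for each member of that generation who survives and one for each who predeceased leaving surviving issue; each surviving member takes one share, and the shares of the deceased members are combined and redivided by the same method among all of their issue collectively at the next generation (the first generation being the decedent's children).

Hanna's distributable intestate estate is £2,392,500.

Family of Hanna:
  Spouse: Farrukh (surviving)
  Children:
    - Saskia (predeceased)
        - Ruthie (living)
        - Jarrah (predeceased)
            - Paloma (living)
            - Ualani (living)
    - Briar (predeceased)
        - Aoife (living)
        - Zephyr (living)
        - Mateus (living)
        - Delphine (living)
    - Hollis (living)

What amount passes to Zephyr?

Farrukh first takes £30,000, leaving a balance of £2,362,500. Farrukh then takes one-third of the balance (£787,500), for a total of £817,500. The remaining £1,575,000 passes to the descendants.
The descendants' portion (£1,575,000) is divided at the children's generation into 3 shares of £525,000. Hollis takes £525,000. The 2 shares of the deceased (Saskia and Briar) are combined into a pool of £1,050,000.
That pool (£1,050,000) is divided at the grandchildren's generation into 6 shares of £175,000. Ruthie, Aoife, Zephyr, Mateus, and Delphine each take £175,000. The remaining share for the deceased Jarrah (£175,000) is carried to the next generation.
That pool (£175,000) is divided at the great-grandchildren's generation equally among Paloma and Ualani: £87,500 each.

Zephyr receives £175,000.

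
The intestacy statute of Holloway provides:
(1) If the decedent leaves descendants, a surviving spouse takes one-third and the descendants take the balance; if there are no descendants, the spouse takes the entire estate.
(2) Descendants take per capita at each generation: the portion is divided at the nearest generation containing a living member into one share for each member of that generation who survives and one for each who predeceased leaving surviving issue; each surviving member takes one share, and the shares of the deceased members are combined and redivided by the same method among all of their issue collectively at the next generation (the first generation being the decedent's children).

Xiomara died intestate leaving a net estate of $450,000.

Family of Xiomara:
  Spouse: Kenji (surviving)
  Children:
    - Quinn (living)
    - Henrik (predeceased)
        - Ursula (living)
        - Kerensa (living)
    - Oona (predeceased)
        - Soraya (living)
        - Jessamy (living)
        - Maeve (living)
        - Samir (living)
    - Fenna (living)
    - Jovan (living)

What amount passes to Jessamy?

Kenji takes one-third of $450,000 = $150,000. The remaining $300,000 passes to the descendants.
The descendants' portion ($300,000) is divided at the children's generation into 5 shares of $60,000. Quinn, Fenna, and Jovan each take $60,000. The 2 shares of the deceased (Henrik and Oona) are combined into a pool of $120,000.
That pool ($120,000) is divided at the grandchildren's generation equally among Ursula, Kerensa, Soraya, Jessamy, Maeve, and Samir: $20,000 each.

Jessamy receives $20,000.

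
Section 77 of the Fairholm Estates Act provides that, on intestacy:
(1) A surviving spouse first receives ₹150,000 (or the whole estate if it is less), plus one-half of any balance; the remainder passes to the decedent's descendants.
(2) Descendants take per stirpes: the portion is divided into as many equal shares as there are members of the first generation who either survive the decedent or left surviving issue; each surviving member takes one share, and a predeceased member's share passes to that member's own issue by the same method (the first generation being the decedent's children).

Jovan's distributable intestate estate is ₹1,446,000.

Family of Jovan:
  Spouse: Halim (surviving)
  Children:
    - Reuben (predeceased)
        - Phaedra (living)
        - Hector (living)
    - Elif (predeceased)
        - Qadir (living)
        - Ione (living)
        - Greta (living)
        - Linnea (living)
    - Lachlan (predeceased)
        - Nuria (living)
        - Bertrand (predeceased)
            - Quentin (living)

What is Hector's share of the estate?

Halim first takes ₹150,000, leaving a balance of ₹1,296,000. Halim then takes one-half of the balance (₹648,000), for a total of ₹798,000. The remaining ₹648,000 passes to the descendants.
The descendants' portion (₹648,000) is divided into 3 shares of ₹216,000: Reuben's ₹216,000 share passes to Reuben's issue; Elif's ₹216,000 share passes to Elif's issue; Lachlan's ₹216,000 share passes to Lachlan's issue.
Reuben's share (₹216,000) is divided into 2 shares of ₹108,000: Phaedra and Hector each take ₹108,000.
Elif's share (₹216,000) is divided into 4 shares of ₹54,000: Qadir, Ione, Greta, and Linnea each take ₹54,000.
Lachlan's share (₹216,000) is divided into 2 shares of ₹108,000: Nuria takes ₹108,000; Bertrand's ₹108,000 share passes to Bertrand's issue.
Bertrand's share (₹108,000) passes entirely to Quentin.

Hector receives ₹108,000.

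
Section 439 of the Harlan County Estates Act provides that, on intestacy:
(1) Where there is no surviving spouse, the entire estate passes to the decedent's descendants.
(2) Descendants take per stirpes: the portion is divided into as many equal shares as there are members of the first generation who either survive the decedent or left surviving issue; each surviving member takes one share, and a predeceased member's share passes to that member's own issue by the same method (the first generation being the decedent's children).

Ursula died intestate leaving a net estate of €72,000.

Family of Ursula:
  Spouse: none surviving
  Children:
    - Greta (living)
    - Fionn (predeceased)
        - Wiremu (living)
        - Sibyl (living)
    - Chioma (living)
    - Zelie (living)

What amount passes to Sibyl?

The entire €72,000 passes to the descendants.
That amount (€72,000) is divided into 4 shares of €18,000: Greta, Chioma, and Zelie each take €18,000; Fionn's €18,000 share passes to Fionn's issue.
Fionn's share (€18,000) is divided into 2 shares of €9,000: Wiremu and Sibyl each take €9,000.

Sibyl receives €9,000.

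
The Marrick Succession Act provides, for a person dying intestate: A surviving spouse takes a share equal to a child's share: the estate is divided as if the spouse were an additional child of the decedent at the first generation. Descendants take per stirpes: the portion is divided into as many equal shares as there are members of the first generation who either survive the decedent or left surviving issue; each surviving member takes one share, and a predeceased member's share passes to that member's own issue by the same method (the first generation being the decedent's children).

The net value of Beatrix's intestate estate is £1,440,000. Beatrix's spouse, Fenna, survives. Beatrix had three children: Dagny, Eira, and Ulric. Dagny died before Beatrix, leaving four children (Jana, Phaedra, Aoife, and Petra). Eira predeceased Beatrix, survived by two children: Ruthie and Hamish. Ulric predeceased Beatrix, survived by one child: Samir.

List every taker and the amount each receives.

The spouse counts as an additional share at the children's level, so there are 4 primary shares of £360,000. Fenna takes one such share (£360,000).
The children's combined portion (£1,080,000) is divided into 3 shares of £360,000: Dagny's £360,000 share passes to Dagny's issue; Eira's £360,000 share passes to Eira's issue; Ulric's £360,000 share passes to Ulric's issue.
Dagny's share (£360,000) is divided into 4 shares of £90,000: Jana, Phaedra, Aoife, and Petra each take £90,000.
Eira's share (£360,000) is divided into 2 shares of £180,000: Ruthie and Hamish each take £180,000.
Ulric's share (£360,000) passes entirely to Samir.

Fenna: £360,000; Jana: £90,000; Phaedra: £90,000; Aoife: £90,000; Petra: £90,000; Ruthie: £180,000; Hamish: £180,000; Samir: £360,000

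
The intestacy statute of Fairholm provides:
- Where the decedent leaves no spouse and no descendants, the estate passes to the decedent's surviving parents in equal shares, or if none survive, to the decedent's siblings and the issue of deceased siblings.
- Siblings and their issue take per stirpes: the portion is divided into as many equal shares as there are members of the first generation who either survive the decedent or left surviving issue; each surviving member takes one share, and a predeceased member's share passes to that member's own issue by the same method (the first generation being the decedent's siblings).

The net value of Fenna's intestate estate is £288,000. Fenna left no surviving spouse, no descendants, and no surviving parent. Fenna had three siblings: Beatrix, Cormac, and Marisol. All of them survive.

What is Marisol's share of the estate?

Marisol receives £96,000.

The entire £288,000 passes to the siblings and their issue.
That amount (£288,000) is divided into 3 shares of £96,000: Beatrix, Cormac, and Marisol each take £96,000.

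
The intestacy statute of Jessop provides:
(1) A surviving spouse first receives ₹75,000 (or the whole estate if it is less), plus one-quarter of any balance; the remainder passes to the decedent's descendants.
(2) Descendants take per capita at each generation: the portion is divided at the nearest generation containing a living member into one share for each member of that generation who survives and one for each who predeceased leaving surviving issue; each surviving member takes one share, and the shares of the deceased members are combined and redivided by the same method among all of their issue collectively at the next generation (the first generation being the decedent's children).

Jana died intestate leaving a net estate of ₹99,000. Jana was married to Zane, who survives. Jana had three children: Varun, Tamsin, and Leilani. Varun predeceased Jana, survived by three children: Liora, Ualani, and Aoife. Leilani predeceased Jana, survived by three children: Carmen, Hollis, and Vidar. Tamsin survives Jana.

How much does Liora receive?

Liora receives ₹2,000.

Zane first takes ₹75,000, leaving a balance of ₹24,000. Zane then takes one-quarter of the balance (₹6,000), for a total of ₹81,000. The remaining ₹18,000 passes to the descendants.
The descendants' portion (₹18,000) is divided at the children's generation into 3 shares of ₹6,000. Tamsin takes ₹6,000. The 2 shares of the deceased (Varun and Leilani) are combined into a pool of ₹12,000.
That pool (₹12,000) is divided at the grandchildren's generation equally among Liora, Ualani, Aoife, Carmen, Hollis, and Vidar: ₹2,000 each.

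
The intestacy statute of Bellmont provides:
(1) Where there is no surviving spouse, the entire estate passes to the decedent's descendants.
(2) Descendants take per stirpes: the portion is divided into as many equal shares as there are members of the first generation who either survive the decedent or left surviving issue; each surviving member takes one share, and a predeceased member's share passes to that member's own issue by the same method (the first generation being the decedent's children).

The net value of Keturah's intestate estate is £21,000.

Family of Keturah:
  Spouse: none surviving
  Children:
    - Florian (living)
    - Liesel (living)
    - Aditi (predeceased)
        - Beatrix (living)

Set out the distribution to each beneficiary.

The entire £21,000 passes to the descendants.
That amount (£21,000) is divided into 3 shares of £7,000: Florian and Liesel each take £7,000; Aditi's £7,000 share passes to Aditi's issue.
Aditi's share (£7,000) passes entirely to Beatrix.

Florian: £7,000; Liesel: £7,000; Beatrix: £7,000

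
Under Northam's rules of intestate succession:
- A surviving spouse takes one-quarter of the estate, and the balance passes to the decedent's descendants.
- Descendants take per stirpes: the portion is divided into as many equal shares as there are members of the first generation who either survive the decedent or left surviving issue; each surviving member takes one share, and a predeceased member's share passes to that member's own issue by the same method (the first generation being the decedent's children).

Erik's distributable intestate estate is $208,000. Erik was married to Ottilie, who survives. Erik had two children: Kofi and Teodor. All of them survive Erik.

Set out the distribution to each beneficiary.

Ottilie: $52,000; Kofi: $78,000; Teodor: $78,000

Ottilie takes one-quarter of $208,000 = $52,000. The remaining $156,000 passes to the descendants.
The descendants' portion ($156,000) is divided into 2 shares of $78,000: Kofi and Teodor each take $78,000.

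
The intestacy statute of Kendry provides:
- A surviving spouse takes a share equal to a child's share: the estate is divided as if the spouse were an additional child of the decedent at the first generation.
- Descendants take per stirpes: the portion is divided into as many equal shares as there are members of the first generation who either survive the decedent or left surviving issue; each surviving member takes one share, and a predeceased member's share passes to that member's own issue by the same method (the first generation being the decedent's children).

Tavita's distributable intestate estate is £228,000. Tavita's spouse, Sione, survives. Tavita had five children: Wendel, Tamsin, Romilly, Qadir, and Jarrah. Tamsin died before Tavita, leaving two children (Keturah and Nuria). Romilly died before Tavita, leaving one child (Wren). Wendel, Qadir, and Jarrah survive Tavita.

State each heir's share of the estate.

The spouse counts as an additional share at the children's level, so there are 6 primary shares of £38,000. Sione takes one such share (£38,000).
The children's combined portion (£190,000) is divided into 5 shares of £38,000: Wendel, Qadir, and Jarrah each take £38,000; Tamsin's £38,000 share passes to Tamsin's issue; Romilly's £38,000 share passes to Romilly's issue.
Tamsin's share (£38,000) is divided into 2 shares of £19,000: Keturah and Nuria each take £19,000.
Romilly's share (£38,000) passes entirely to Wren.

Sione: £38,000; Wendel: £38,000; Keturah: £19,000; Nuria: £19,000; Wren: £38,000; Qadir: £38,000; Jarrah: £38,000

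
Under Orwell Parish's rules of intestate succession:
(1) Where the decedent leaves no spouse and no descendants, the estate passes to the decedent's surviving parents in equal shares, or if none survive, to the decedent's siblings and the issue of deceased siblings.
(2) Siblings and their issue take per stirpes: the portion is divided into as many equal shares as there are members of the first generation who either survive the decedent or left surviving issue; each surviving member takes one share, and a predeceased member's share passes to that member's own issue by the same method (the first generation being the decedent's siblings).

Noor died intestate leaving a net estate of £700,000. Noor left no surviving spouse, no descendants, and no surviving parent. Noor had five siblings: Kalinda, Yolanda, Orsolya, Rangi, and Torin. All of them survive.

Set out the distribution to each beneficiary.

The entire £700,000 passes to the siblings and their issue.
That amount (£700,000) is divided into 5 shares of £140,000: Kalinda, Yolanda, Orsolya, Rangi, and Torin each take £140,000.

Kalinda: £140,000; Yolanda: £140,000; Orsolya: £140,000; Rangi: £140,000; Torin: £140,000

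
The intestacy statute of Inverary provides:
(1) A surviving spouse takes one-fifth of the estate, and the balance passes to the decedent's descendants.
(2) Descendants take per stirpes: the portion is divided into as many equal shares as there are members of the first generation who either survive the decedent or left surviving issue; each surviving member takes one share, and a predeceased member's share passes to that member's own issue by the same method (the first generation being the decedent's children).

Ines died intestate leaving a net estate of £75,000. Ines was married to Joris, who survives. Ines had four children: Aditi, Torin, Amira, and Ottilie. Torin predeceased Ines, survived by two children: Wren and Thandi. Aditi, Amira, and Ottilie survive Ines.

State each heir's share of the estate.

Joris takes one-fifth of £75,000 = £15,000. The remaining £60,000 passes to the descendants.
The descendants' portion (£60,000) is divided into 4 shares of £15,000: Aditi, Amira, and Ottilie each take £15,000; Torin's £15,000 share passes to Torin's issue.
Torin's share (£15,000) is divided into 2 shares of £7,500: Wren and Thandi each take £7,500.

Joris: £15,000; Aditi: £15,000; Wren: £7,500; Thandi: £7,500; Amira: £15,000; Ottilie: £15,000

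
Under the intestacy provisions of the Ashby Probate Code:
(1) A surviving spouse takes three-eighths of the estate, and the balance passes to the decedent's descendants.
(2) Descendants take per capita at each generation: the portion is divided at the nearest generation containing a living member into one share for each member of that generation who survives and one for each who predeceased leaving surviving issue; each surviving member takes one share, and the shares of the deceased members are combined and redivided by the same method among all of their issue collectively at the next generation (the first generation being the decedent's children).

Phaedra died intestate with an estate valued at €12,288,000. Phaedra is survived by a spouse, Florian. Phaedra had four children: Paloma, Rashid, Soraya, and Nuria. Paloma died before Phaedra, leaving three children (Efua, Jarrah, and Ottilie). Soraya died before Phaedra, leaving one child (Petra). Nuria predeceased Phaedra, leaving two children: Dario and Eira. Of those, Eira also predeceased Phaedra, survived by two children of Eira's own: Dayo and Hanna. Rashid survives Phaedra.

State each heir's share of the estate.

Florian: €4,608,000; Efua: €960,000; Jarrah: €960,000; Ottilie: €960,000; Rashid: €1,920,000; Petra: €960,000; Dario: €960,000; Dayo: €480,000; Hanna: €480,000

Florian takes three-eighths of €12,288,000 = €4,608,000. The remaining €7,680,000 passes to the descendants.
The descendants' portion (€7,680,000) is divided at the children's generation into 4 shares of €1,920,000. Rashid takes €1,920,000. The 3 shares of the deceased (Paloma, Soraya, and Nuria) are combined into a pool of €5,760,000.
That pool (€5,760,000) is divided at the grandchildren's generation into 6 shares of €960,000. Efua, Jarrah, Ottilie, Petra, and Dario each take €960,000. The remaining share for the deceased Eira (€960,000) is carried to the next generation.
That pool (€960,000) is divided at the great-grandchildren's generation equally among Dayo and Hanna: €480,000 each.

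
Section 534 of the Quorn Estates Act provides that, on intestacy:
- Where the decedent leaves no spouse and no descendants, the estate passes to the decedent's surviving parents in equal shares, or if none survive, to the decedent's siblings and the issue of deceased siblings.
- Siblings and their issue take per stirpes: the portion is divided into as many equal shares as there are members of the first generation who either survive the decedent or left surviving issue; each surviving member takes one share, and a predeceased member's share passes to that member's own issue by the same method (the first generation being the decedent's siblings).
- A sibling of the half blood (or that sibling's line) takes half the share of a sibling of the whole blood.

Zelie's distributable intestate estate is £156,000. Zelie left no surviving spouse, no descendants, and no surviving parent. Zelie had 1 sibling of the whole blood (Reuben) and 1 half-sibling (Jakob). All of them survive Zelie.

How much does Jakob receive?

Jakob receives £52,000.

The entire £156,000 passes to the siblings and their issue.
Counting each half-blood sibling's line as half a unit, there are 3/2 units in £156,000, so one unit is £104,000. Whole-blood lines (Reuben) take £104,000 each; half-blood lines (Jakob) take £52,000 each.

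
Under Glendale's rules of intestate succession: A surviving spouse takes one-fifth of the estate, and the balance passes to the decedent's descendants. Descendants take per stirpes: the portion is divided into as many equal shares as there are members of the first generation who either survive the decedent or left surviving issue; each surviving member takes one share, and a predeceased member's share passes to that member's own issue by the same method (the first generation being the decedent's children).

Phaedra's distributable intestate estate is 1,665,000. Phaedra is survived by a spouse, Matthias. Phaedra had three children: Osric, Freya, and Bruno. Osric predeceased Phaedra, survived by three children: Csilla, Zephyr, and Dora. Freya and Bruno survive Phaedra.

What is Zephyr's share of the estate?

Matthias takes one-fifth of 1,665,000 = 333,000. The remaining 1,332,000 passes to the descendants.
The descendants' portion (1,332,000) is divided into 3 shares of 444,000: Freya and Bruno each take 444,000; Osric's 444,000 share passes to Osric's issue.
Osric's share (444,000) is divided into 3 shares of 148,000: Csilla, Zephyr, and Dora each take 148,000.

Zephyr receives 148,000.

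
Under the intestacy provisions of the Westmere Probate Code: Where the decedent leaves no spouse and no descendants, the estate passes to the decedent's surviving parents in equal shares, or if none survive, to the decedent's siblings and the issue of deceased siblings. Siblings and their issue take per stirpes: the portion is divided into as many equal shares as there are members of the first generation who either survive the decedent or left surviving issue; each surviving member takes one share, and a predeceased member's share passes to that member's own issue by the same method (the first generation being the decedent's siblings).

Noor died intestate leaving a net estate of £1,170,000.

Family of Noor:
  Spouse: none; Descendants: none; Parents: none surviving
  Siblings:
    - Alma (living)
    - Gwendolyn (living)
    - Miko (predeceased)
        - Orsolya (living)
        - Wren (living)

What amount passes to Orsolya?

Orsolya receives £195,000.

The entire £1,170,000 passes to the siblings and their issue.
That amount (£1,170,000) is divided into 3 shares of £390,000: Alma and Gwendolyn each take £390,000; Miko's £390,000 share passes to Miko's issue.
Miko's share (£390,000) is divided into 2 shares of £195,000: Orsolya and Wren each take £195,000.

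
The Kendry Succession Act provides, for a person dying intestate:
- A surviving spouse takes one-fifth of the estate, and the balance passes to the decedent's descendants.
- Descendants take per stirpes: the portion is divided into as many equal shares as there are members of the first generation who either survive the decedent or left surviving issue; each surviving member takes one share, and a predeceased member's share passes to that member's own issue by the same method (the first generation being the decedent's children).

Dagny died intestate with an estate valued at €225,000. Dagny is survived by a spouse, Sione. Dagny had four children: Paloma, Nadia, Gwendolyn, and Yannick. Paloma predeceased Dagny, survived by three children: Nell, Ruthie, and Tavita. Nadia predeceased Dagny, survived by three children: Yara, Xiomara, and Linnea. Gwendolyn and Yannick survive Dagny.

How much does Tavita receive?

Sione takes one-fifth of €225,000 = €45,000. The remaining €180,000 passes to the descendants.
The descendants' portion (€180,000) is divided into 4 shares of €45,000: Gwendolyn and Yannick each take €45,000; Paloma's €45,000 share passes to Paloma's issue; Nadia's €45,000 share passes to Nadia's issue.
Paloma's share (€45,000) is divided into 3 shares of €15,000: Nell, Ruthie, and Tavita each take €15,000.
Nadia's share (€45,000) is divided into 3 shares of €15,000: Yara, Xiomara, and Linnea each take €15,000.

Tavita receives €15,000.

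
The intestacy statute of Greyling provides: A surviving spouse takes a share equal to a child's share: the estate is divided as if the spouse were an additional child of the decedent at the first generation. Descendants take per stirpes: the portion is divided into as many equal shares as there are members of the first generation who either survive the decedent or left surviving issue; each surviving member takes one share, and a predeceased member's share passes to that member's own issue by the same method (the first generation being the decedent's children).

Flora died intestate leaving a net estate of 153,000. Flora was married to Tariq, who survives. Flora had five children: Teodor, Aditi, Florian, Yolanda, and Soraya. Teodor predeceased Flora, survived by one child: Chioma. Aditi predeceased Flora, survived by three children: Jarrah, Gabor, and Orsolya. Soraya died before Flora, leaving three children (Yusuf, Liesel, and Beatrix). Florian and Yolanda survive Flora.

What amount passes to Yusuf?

The spouse counts as an additional share at the children's level, so there are 6 primary shares of 25,500. Tariq takes one such share (25,500).
The children's combined portion (127,500) is divided into 5 shares of 25,500: Florian and Yolanda each take 25,500; Teodor's 25,500 share passes to Teodor's issue; Aditi's 25,500 share passes to Aditi's issue; Soraya's 25,500 share passes to Soraya's issue.
Teodor's share (25,500) passes entirely to Chioma.
Aditi's share (25,500) is divided into 3 shares of 8,500: Jarrah, Gabor, and Orsolya each take 8,500.
Soraya's share (25,500) is divided into 3 shares of 8,500: Yusuf, Liesel, and Beatrix each take 8,500.

Yusuf receives 8,500.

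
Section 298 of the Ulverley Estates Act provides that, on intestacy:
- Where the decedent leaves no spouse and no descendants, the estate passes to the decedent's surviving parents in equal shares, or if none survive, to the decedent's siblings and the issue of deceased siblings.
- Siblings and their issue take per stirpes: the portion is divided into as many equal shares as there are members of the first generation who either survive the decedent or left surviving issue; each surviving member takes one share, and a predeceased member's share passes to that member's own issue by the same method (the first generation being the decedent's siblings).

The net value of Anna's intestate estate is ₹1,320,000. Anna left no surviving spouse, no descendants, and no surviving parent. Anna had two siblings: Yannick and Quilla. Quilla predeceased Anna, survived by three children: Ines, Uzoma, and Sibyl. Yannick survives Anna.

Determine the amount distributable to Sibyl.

Sibyl receives ₹220,000.

The entire ₹1,320,000 passes to the siblings and their issue.
That amount (₹1,320,000) is divided into 2 shares of ₹660,000: Yannick takes ₹660,000; Quilla's ₹660,000 share passes to Quilla's issue.
Quilla's share (₹660,000) is divided into 3 shares of ₹220,000: Ines, Uzoma, and Sibyl each take ₹220,000.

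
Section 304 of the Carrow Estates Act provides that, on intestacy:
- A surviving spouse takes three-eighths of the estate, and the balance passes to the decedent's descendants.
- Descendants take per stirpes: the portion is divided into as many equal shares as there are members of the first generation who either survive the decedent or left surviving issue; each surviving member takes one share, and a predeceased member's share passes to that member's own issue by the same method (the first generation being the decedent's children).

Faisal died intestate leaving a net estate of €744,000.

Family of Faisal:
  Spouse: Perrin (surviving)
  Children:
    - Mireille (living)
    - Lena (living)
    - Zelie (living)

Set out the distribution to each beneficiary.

Perrin: €279,000; Mireille: €155,000; Lena: €155,000; Zelie: €155,000

Perrin takes three-eighths of €744,000 = €279,000. The remaining €465,000 passes to the descendants.
The descendants' portion (€465,000) is divided into 3 shares of €155,000: Mireille, Lena, and Zelie each take €155,000.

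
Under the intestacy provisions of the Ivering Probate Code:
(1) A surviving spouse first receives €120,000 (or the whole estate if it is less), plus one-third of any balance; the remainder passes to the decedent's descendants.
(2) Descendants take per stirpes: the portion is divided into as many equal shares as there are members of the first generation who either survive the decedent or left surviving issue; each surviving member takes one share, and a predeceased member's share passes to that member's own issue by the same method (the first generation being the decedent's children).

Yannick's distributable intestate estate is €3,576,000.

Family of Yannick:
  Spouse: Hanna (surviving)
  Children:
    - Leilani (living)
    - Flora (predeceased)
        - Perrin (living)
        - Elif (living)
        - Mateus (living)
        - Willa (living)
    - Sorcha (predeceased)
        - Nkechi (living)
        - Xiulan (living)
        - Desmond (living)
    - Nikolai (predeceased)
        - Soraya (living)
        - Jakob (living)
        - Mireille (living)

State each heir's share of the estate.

Hanna first takes €120,000, leaving a balance of €3,456,000. Hanna then takes one-third of the balance (€1,152,000), for a total of €1,272,000. The remaining €2,304,000 passes to the descendants.
The descendants' portion (€2,304,000) is divided into 4 shares of €576,000: Leilani takes €576,000; Flora's €576,000 share passes to Flora's issue; Sorcha's €576,000 share passes to Sorcha's issue; Nikolai's €576,000 share passes to Nikolai's issue.
Flora's share (€576,000) is divided into 4 shares of €144,000: Perrin, Elif, Mateus, and Willa each take €144,000.
Sorcha's share (€576,000) is divided into 3 shares of €192,000: Nkechi, Xiulan, and Desmond each take €192,000.
Nikolai's share (€576,000) is divided into 3 shares of €192,000: Soraya, Jakob, and Mireille each take €192,000.

Hanna: €1,272,000; Leilani: €576,000; Perrin: €144,000; Elif: €144,000; Mateus: €144,000; Willa: €144,000; Nkechi: €192,000; Xiulan: €192,000; Desmond: €192,000; Soraya: €192,000; Jakob: €192,000; Mireille: €192,000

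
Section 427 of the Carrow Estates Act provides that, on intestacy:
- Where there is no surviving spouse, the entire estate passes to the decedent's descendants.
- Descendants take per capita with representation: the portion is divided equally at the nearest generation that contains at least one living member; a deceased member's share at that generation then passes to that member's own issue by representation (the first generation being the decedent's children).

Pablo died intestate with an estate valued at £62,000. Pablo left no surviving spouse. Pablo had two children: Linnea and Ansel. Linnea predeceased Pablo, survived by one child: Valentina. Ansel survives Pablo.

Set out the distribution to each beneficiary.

Valentina: £31,000; Ansel: £31,000

The entire £62,000 passes to the descendants.
That amount (£62,000) is divided into 2 shares of £31,000: Ansel takes £31,000; Linnea's £31,000 share passes to Linnea's issue.
Linnea's share (£31,000) passes entirely to Valentina.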